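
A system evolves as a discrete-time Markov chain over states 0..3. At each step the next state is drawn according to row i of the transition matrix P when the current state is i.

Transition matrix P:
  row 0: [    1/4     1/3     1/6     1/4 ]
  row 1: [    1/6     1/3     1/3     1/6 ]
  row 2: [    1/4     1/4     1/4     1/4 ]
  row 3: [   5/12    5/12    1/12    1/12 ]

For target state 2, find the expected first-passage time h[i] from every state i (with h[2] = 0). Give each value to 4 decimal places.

h = [4.7830, 3.9623, 0.0000, 5.0660]

First-step conditioning: h[2] = 0; for i ≠ 2, h[i] = 1 + Σ_k P[i][k]·h[k].
  h[0] = 1 + 1/4·h[0] + 1/3·h[1] + 1/4·h[3]
  h[1] = 1 + 1/6·h[0] + 1/3·h[1] + 1/6·h[3]
  h[3] = 1 + 5/12·h[0] + 5/12·h[1] + 1/12·h[3]
Solving the 3×3 linear system over states ≠ 2 gives exactly h = [507/106, 210/53, 0, 537/106] (h[2] = 0 is the target).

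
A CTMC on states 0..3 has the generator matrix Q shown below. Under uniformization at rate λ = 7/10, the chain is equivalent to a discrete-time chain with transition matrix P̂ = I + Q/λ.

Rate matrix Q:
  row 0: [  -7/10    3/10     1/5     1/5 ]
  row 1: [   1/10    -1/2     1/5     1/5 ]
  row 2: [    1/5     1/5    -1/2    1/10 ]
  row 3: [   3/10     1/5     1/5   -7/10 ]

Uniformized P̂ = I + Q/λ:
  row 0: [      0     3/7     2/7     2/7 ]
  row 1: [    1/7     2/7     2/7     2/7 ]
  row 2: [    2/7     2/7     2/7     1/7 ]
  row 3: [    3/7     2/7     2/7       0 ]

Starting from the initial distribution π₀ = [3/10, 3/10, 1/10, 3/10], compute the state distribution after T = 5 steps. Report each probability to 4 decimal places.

π = [0.2084, 0.3155, 0.2857, 0.1904]

t=0: π = [0.3000, 0.3000, 0.1000, 0.3000]
t=1: π = [0.2000, 0.3286, 0.2857, 0.1857]
t=2: π = [0.2082, 0.3143, 0.2857, 0.1918]
t=3: π = [0.2087, 0.3155, 0.2857, 0.1901]
t=4: π = [0.2082, 0.3155, 0.2857, 0.1906]
t=5: π = [0.2084, 0.3155, 0.2857, 0.1904]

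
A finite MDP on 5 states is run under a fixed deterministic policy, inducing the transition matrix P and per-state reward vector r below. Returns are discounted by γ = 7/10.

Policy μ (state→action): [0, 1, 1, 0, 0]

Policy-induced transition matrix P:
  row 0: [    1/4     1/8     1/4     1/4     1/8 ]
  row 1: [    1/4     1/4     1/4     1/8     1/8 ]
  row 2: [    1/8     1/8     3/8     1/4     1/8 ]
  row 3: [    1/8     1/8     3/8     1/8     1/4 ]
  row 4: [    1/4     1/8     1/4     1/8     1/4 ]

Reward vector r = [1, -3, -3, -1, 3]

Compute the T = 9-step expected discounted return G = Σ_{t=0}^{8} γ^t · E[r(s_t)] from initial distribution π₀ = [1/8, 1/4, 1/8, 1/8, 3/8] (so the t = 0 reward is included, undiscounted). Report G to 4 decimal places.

t=0: π = [0.1250, 0.2500, 0.1250, 0.1250, 0.3750], E[r] = 0.0000, γ^t·E[r] = 0.000000, running G = 0.000000
t=1: π = [0.2188, 0.1563, 0.2813, 0.1563, 0.1875], E[r] = -0.6875, γ^t·E[r] = -0.481250, running G = -0.481250
t=2: π = [0.1953, 0.1445, 0.3047, 0.1875, 0.1680], E[r] = -0.8359, γ^t·E[r] = -0.409609, running G = -0.890859
t=3: π = [0.1885, 0.1431, 0.3115, 0.1875, 0.1694], E[r] = -0.8545, γ^t·E[r] = -0.293091, running G = -1.183950
t=4: π = [0.1876, 0.1429, 0.3124, 0.1875, 0.1696], E[r] = -0.8568, γ^t·E[r] = -0.205720, running G = -1.389671
t=5: π = [0.1875, 0.1429, 0.3125, 0.1875, 0.1696], E[r] = -0.8571, γ^t·E[r] = -0.144053, running G = -1.533724
t=6: π = [0.1875, 0.1429, 0.3125, 0.1875, 0.1696], E[r] = -0.8571, γ^t·E[r] = -0.100841, running G = -1.634565
t=7: π = [0.1875, 0.1429, 0.3125, 0.1875, 0.1696], E[r] = -0.8571, γ^t·E[r] = -0.070589, running G = -1.705154
t=8: π = [0.1875, 0.1429, 0.3125, 0.1875, 0.1696], E[r] = -0.8571, γ^t·E[r] = -0.049413, running G = -1.754567

G = -1.7546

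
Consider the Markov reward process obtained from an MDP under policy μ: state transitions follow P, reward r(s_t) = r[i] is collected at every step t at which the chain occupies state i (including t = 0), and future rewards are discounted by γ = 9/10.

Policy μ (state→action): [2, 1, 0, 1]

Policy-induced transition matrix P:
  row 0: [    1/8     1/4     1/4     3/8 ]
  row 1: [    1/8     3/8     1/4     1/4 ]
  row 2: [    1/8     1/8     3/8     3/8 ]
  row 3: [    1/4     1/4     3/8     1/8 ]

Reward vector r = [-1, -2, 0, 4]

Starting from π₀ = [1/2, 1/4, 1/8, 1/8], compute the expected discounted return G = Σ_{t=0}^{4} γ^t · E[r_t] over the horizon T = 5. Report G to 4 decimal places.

G = 0.9885

t=0: π = [0.5000, 0.2500, 0.1250, 0.1250], E[r] = -0.5000, γ^t·E[r] = -0.500000, running G = -0.500000
t=1: π = [0.1406, 0.2656, 0.2813, 0.3125], E[r] = 0.5781, γ^t·E[r] = 0.520313, running G = 0.020313
t=2: π = [0.1641, 0.2480, 0.3242, 0.2637], E[r] = 0.3945, γ^t·E[r] = 0.319570, running G = 0.339883
t=3: π = [0.1580, 0.2405, 0.3235, 0.2781], E[r] = 0.4734, γ^t·E[r] = 0.345100, running G = 0.684983
t=4: π = [0.1598, 0.2396, 0.3252, 0.2754], E[r] = 0.4627, γ^t·E[r] = 0.303562, running G = 0.988546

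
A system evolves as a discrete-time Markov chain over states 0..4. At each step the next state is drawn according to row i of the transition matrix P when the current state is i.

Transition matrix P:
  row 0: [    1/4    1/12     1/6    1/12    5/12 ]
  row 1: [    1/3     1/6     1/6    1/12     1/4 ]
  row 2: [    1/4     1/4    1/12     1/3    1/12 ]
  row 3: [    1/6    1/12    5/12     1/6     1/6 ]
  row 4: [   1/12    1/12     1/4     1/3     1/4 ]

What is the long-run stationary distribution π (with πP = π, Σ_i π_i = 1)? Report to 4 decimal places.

Balance equations π_j = Σ_i π_i·P[i][j]:
  π_0 = 1/4·π_0 + 1/3·π_1 + 1/4·π_2 + 1/6·π_3 + 1/12·π_4
  π_1 = 1/12·π_0 + 1/6·π_1 + 1/4·π_2 + 1/12·π_3 + 1/12·π_4
  π_2 = 1/6·π_0 + 1/6·π_1 + 1/12·π_2 + 5/12·π_3 + 1/4·π_4
  π_3 = 1/12·π_0 + 1/12·π_1 + 1/3·π_2 + 1/6·π_3 + 1/3·π_4
  normalize: π_0 + π_1 + π_2 + π_3 + π_4 = 1
Solving the linear system gives exactly π = [2354/11491, 1506/11491, 5075/22982, 2456/11491, 5275/22982].

π = [0.2049, 0.1311, 0.2208, 0.2137, 0.2295]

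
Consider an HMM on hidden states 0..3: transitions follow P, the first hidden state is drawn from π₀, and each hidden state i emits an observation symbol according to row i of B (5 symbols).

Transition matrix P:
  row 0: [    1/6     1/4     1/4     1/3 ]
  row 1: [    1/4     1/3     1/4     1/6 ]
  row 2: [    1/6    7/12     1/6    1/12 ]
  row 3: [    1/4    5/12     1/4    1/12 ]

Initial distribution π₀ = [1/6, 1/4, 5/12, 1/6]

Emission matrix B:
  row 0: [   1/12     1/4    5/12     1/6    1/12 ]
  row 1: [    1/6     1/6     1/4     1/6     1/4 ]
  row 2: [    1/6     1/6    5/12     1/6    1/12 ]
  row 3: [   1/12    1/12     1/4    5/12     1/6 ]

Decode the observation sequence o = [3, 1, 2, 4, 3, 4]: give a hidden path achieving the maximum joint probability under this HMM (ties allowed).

path = [2, 1, 2, 1, 3, 1]

t=0: δ = [2.778e-02, 4.167e-02, 6.944e-02, 6.944e-02]  (obs o_0=3)
t=1: δ = [4.340e-03, 6.752e-03, 2.894e-03, 7.716e-04]  ψ = [3, 2, 3, 0]  (obs o_1=1)
t=2: δ = [7.033e-04, 5.626e-04, 7.033e-04, 3.617e-04]  ψ = [1, 1, 1, 0]  (obs o_2=2)
t=3: δ = [1.172e-05, 1.026e-04, 1.465e-05, 3.907e-05]  ψ = [1, 2, 0, 0]  (obs o_3=4)
t=4: δ = [4.273e-06, 5.698e-06, 4.273e-06, 7.122e-06]  ψ = [1, 1, 1, 1]  (obs o_4=3)
t=5: δ = [1.484e-07, 7.419e-07, 1.484e-07, 2.374e-07]  ψ = [3, 3, 3, 0]  (obs o_5=4)
backtrack: best end state = 1; path = [2, 1, 2, 1, 3, 1]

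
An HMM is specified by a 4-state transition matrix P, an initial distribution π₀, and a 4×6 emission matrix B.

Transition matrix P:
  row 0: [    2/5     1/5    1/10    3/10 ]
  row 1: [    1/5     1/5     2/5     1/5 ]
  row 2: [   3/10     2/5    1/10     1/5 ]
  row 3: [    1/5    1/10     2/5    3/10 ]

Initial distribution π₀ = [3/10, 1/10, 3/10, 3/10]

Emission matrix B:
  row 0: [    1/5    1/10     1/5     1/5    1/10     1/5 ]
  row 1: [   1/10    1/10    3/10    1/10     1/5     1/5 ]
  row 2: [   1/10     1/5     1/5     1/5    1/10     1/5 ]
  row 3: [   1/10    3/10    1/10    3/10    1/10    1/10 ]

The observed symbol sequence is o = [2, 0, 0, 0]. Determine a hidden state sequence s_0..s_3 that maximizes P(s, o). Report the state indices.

path = [0, 0, 0, 0]

t=0: δ = [6.000e-02, 3.000e-02, 6.000e-02, 3.000e-02]  (obs o_0=2)
t=1: δ = [4.800e-03, 2.400e-03, 1.200e-03, 1.800e-03]  ψ = [0, 2, 1, 0]  (obs o_1=0)
t=2: δ = [3.840e-04, 9.600e-05, 9.600e-05, 1.440e-04]  ψ = [0, 0, 1, 0]  (obs o_2=0)
t=3: δ = [3.072e-05, 7.680e-06, 5.760e-06, 1.152e-05]  ψ = [0, 0, 3, 0]  (obs o_3=0)
backtrack: best end state = 0; path = [0, 0, 0, 0]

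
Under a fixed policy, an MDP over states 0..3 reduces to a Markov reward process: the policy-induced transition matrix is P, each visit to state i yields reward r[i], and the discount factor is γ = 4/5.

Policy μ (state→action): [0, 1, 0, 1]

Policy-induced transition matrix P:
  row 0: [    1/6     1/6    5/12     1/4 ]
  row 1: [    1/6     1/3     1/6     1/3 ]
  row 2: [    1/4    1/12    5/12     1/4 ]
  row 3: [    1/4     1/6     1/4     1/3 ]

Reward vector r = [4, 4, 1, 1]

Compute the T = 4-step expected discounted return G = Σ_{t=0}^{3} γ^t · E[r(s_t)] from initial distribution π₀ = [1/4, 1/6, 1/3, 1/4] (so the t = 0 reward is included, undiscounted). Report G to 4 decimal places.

t=0: π = [0.2500, 0.1667, 0.3333, 0.2500], E[r] = 2.2500, γ^t·E[r] = 2.250000, running G = 2.250000
t=1: π = [0.2153, 0.1667, 0.3333, 0.2847], E[r] = 2.1458, γ^t·E[r] = 1.716667, running G = 3.966667
t=2: π = [0.2182, 0.1667, 0.3275, 0.2876], E[r] = 2.1545, γ^t·E[r] = 1.378889, running G = 5.345556
t=3: π = [0.2179, 0.1671, 0.3271, 0.2879], E[r] = 2.1552, γ^t·E[r] = 1.103481, running G = 6.449037

G = 6.4490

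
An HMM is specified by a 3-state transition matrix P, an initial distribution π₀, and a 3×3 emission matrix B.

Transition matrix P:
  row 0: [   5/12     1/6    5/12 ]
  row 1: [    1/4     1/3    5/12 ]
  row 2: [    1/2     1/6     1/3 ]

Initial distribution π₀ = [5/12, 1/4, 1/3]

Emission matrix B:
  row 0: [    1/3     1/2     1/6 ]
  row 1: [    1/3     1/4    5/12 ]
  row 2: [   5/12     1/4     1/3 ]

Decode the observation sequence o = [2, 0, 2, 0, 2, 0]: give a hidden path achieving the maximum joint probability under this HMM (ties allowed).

path = [2, 0, 2, 0, 2, 0]

t=0: δ = [6.944e-02, 1.042e-01, 1.111e-01]  (obs o_0=2)
t=1: δ = [1.852e-02, 1.157e-02, 1.808e-02]  ψ = [2, 1, 1]  (obs o_1=0)
t=2: δ = [1.507e-03, 1.608e-03, 2.572e-03]  ψ = [2, 1, 0]  (obs o_2=2)
t=3: δ = [4.287e-04, 1.786e-04, 3.572e-04]  ψ = [2, 1, 2]  (obs o_3=0)
t=4: δ = [2.977e-05, 2.977e-05, 5.954e-05]  ψ = [0, 0, 0]  (obs o_4=2)
t=5: δ = [9.923e-06, 3.308e-06, 8.269e-06]  ψ = [2, 1, 2]  (obs o_5=0)
backtrack: best end state = 0; path = [2, 0, 2, 0, 2, 0]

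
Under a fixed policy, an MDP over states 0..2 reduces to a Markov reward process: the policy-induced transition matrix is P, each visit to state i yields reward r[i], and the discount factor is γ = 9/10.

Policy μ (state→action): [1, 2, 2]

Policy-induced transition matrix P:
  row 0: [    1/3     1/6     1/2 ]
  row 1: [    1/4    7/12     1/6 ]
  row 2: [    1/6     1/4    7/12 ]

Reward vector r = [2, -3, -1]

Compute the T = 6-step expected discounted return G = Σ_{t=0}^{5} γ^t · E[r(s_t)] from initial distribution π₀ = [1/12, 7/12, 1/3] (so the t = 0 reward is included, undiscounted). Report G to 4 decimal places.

G = -5.7779

t=0: π = [0.0833, 0.5833, 0.3333], E[r] = -1.9167, γ^t·E[r] = -1.916667, running G = -1.916667
t=1: π = [0.2292, 0.4375, 0.3333], E[r] = -1.1875, γ^t·E[r] = -1.068750, running G = -2.985417
t=2: π = [0.2413, 0.3767, 0.3819], E[r] = -1.0295, γ^t·E[r] = -0.833906, running G = -3.819323
t=3: π = [0.2383, 0.3555, 0.4063], E[r] = -0.9961, γ^t·E[r] = -0.726152, running G = -4.545475
t=4: π = [0.2360, 0.3486, 0.4154], E[r] = -0.9893, γ^t·E[r] = -0.649052, running G = -5.194527
t=5: π = [0.2351, 0.3465, 0.4184], E[r] = -0.9879, γ^t·E[r] = -0.583362, running G = -5.777889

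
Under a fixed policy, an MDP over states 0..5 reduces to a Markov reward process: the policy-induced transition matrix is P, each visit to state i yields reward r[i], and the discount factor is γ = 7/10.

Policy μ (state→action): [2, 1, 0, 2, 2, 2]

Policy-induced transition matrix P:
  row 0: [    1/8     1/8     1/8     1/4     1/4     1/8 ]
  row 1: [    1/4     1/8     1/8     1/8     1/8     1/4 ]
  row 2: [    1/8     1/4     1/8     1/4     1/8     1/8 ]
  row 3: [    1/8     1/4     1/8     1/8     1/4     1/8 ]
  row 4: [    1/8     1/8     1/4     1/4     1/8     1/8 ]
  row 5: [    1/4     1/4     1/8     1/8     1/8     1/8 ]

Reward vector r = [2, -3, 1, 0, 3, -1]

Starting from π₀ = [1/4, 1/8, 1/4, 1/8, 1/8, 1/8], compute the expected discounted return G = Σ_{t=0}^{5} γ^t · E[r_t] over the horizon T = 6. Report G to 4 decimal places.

t=0: π = [0.2500, 0.1250, 0.2500, 0.1250, 0.1250, 0.1250], E[r] = 0.6250, γ^t·E[r] = 0.625000, running G = 0.625000
t=1: π = [0.1563, 0.1875, 0.1406, 0.2031, 0.1719, 0.1406], E[r] = 0.2656, γ^t·E[r] = 0.185938, running G = 0.810938
t=2: π = [0.1660, 0.1855, 0.1465, 0.1836, 0.1699, 0.1484], E[r] = 0.2832, γ^t·E[r] = 0.138770, running G = 0.949707
t=3: π = [0.1667, 0.1848, 0.1462, 0.1853, 0.1687, 0.1482], E[r] = 0.2832, γ^t·E[r] = 0.097139, running G = 1.046846
t=4: π = [0.1666, 0.1850, 0.1461, 0.1852, 0.1690, 0.1481], E[r] = 0.2834, γ^t·E[r] = 0.068034, running G = 1.114879
t=5: π = [0.1666, 0.1849, 0.1461, 0.1852, 0.1690, 0.1481], E[r] = 0.2834, γ^t·E[r] = 0.047637, running G = 1.162516

G = 1.1625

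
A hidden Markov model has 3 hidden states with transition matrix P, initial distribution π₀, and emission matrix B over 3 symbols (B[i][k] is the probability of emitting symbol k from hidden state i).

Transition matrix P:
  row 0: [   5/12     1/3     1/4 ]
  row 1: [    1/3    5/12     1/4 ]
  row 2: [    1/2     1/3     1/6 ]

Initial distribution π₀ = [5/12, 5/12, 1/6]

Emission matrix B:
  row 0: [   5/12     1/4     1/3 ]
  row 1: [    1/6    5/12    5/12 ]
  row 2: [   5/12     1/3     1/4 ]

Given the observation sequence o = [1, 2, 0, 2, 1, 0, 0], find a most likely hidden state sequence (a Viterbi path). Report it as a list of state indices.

t=0: δ = [1.042e-01, 1.736e-01, 5.556e-02]  (obs o_0=1)
t=1: δ = [1.929e-02, 3.014e-02, 1.085e-02]  ψ = [1, 1, 1]  (obs o_1=2)
t=2: δ = [4.186e-03, 2.093e-03, 3.140e-03]  ψ = [1, 1, 1]  (obs o_2=0)
t=3: δ = [5.814e-04, 5.814e-04, 2.616e-04]  ψ = [0, 0, 0]  (obs o_3=2)
t=4: δ = [6.056e-05, 1.009e-04, 4.845e-05]  ψ = [0, 1, 0]  (obs o_4=1)
t=5: δ = [1.402e-05, 7.010e-06, 1.051e-05]  ψ = [1, 1, 1]  (obs o_5=0)
t=6: δ = [2.434e-06, 7.789e-07, 1.460e-06]  ψ = [0, 0, 0]  (obs o_6=0)
backtrack: best end state = 0; path = [1, 1, 0, 1, 1, 0, 0]

path = [1, 1, 0, 1, 1, 0, 0]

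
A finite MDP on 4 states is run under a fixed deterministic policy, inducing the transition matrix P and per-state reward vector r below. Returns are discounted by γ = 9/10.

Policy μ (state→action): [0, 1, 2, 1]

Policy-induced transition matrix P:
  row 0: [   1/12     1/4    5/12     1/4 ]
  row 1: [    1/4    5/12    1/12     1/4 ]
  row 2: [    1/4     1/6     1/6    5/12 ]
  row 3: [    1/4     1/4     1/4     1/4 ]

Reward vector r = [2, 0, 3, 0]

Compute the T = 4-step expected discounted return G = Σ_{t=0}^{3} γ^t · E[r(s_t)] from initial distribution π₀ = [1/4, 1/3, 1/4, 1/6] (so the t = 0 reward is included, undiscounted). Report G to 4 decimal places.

G = 3.8835

t=0: π = [0.2500, 0.3333, 0.2500, 0.1667], E[r] = 1.2500, γ^t·E[r] = 1.250000, running G = 1.250000
t=1: π = [0.2083, 0.2847, 0.2153, 0.2917], E[r] = 1.0625, γ^t·E[r] = 0.956250, running G = 2.206250
t=2: π = [0.2153, 0.2795, 0.2193, 0.2859], E[r] = 1.0885, γ^t·E[r] = 0.881719, running G = 3.087969
t=3: π = [0.2141, 0.2783, 0.2210, 0.2866], E[r] = 1.0913, γ^t·E[r] = 0.795551, running G = 3.883520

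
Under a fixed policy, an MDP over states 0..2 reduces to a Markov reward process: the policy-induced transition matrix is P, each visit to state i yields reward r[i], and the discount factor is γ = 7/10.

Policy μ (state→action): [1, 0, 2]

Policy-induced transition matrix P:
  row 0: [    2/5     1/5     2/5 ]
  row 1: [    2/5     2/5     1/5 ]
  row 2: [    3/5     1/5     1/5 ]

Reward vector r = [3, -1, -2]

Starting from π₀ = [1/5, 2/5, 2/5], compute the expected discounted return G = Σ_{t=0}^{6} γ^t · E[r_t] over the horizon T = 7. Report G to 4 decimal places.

t=0: π = [0.2000, 0.4000, 0.4000], E[r] = -0.6000, γ^t·E[r] = -0.600000, running G = -0.600000
t=1: π = [0.4800, 0.2800, 0.2400], E[r] = 0.6800, γ^t·E[r] = 0.476000, running G = -0.124000
t=2: π = [0.4480, 0.2560, 0.2960], E[r] = 0.4960, γ^t·E[r] = 0.243040, running G = 0.119040
t=3: π = [0.4592, 0.2512, 0.2896], E[r] = 0.5472, γ^t·E[r] = 0.187690, running G = 0.306730
t=4: π = [0.4579, 0.2502, 0.2918], E[r] = 0.5398, γ^t·E[r] = 0.129616, running G = 0.436345
t=5: π = [0.4584, 0.2500, 0.2916], E[r] = 0.5419, γ^t·E[r] = 0.091075, running G = 0.527420
t=6: π = [0.4583, 0.2500, 0.2917], E[r] = 0.5416, γ^t·E[r] = 0.063718, running G = 0.591138

G = 0.5911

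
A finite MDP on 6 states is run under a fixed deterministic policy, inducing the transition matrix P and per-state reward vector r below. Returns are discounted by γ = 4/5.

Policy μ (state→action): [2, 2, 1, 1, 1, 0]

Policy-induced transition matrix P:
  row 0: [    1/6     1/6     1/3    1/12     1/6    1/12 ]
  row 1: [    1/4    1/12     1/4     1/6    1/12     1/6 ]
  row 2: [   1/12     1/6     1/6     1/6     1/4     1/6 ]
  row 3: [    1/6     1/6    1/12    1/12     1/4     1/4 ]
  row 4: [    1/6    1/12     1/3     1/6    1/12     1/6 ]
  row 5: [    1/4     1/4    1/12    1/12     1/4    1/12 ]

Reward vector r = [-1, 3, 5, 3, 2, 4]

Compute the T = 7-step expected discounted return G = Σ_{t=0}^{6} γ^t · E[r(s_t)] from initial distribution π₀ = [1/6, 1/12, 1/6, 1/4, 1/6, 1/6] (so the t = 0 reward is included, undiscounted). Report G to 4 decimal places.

t=0: π = [0.1667, 0.0833, 0.1667, 0.2500, 0.1667, 0.1667], E[r] = 2.6667, γ^t·E[r] = 2.666667, running G = 2.666667
t=1: π = [0.1736, 0.1597, 0.1944, 0.1181, 0.1944, 0.1597], E[r] = 2.6597, γ^t·E[r] = 2.127778, running G = 4.794444
t=2: π = [0.1771, 0.1505, 0.2182, 0.1291, 0.1765, 0.1487], E[r] = 2.7002, γ^t·E[r] = 1.728148, running G = 6.522593
t=3: π = [0.1734, 0.1518, 0.2150, 0.1288, 0.1807, 0.1503], E[r] = 2.7058, γ^t·E[r] = 1.385383, running G = 7.907975
t=4: π = [0.1739, 0.1515, 0.2151, 0.1290, 0.1801, 0.1504], E[r] = 2.7048, γ^t·E[r] = 1.107881, running G = 9.015857
t=5: π = [0.1739, 0.1516, 0.2150, 0.1289, 0.1802, 0.1504], E[r] = 2.7046, γ^t·E[r] = 0.886235, running G = 9.902091
t=6: π = [0.1739, 0.1515, 0.2150, 0.1289, 0.1802, 0.1504], E[r] = 2.7046, γ^t·E[r] = 0.709002, running G = 10.611093

G = 10.6111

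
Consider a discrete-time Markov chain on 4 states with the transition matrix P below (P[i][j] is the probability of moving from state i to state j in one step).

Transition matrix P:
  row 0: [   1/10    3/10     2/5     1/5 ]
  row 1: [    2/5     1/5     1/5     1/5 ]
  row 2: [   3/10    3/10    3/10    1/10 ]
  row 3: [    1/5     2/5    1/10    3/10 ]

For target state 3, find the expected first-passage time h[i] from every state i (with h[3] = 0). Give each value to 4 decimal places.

h = [5.9314, 5.8333, 6.4706, 0.0000]

First-step conditioning: h[3] = 0; for i ≠ 3, h[i] = 1 + Σ_k P[i][k]·h[k].
  h[0] = 1 + 1/10·h[0] + 3/10·h[1] + 2/5·h[2]
  h[1] = 1 + 2/5·h[0] + 1/5·h[1] + 1/5·h[2]
  h[2] = 1 + 3/10·h[0] + 3/10·h[1] + 3/10·h[2]
Solving the 3×3 linear system over states ≠ 3 gives exactly h = [605/102, 35/6, 110/17, 0] (h[3] = 0 is the target).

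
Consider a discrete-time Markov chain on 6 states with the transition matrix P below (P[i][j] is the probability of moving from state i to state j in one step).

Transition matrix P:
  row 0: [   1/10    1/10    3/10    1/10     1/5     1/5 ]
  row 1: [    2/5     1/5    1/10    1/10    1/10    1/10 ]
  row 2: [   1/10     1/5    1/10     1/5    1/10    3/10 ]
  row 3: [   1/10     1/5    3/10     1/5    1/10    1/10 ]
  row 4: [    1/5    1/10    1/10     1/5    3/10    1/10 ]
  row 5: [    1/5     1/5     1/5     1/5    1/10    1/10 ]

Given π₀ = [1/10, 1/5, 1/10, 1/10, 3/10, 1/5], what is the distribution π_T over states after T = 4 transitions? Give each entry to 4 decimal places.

π = [0.1805, 0.1672, 0.1846, 0.1654, 0.1477, 0.1546]

t=0: π = [0.1000, 0.2000, 0.1000, 0.1000, 0.3000, 0.2000]
t=1: π = [0.2100, 0.1600, 0.1600, 0.1700, 0.1700, 0.1300]
t=2: π = [0.1780, 0.1620, 0.1890, 0.1630, 0.1550, 0.1530]
t=3: π = [0.1794, 0.1667, 0.1835, 0.1660, 0.1488, 0.1556]
t=4: π = [0.1805, 0.1672, 0.1846, 0.1654, 0.1477, 0.1546]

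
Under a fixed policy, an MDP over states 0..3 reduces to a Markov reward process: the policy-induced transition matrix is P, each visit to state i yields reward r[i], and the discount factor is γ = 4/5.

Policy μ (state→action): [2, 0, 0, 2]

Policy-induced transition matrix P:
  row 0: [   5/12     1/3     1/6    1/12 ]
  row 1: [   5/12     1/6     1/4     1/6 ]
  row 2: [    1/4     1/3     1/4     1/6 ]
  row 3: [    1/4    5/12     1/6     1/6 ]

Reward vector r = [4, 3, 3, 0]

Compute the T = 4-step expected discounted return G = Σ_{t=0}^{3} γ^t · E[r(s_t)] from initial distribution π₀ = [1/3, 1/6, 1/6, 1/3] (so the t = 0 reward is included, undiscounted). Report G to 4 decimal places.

G = 8.0608

t=0: π = [0.3333, 0.1667, 0.1667, 0.3333], E[r] = 2.3333, γ^t·E[r] = 2.333333, running G = 2.333333
t=1: π = [0.3333, 0.3333, 0.1944, 0.1389], E[r] = 2.9167, γ^t·E[r] = 2.333333, running G = 4.666667
t=2: π = [0.3611, 0.2894, 0.2106, 0.1389], E[r] = 2.9444, γ^t·E[r] = 1.884444, running G = 6.551111
t=3: π = [0.3584, 0.2967, 0.2083, 0.1366], E[r] = 2.9487, γ^t·E[r] = 1.509728, running G = 8.060840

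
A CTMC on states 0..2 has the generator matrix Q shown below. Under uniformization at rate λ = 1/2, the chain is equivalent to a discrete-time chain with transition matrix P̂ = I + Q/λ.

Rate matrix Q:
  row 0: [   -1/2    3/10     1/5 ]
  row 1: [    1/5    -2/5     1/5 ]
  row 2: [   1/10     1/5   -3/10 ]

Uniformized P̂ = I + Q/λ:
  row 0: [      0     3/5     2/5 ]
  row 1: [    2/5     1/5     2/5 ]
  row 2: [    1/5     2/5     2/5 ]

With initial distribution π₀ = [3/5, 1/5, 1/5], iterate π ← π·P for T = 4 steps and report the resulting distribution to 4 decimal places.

t=0: π = [0.6000, 0.2000, 0.2000]
t=1: π = [0.1200, 0.4800, 0.4000]
t=2: π = [0.2720, 0.3280, 0.4000]
t=3: π = [0.2112, 0.3888, 0.4000]
t=4: π = [0.2355, 0.3645, 0.4000]

π = [0.2355, 0.3645, 0.4000]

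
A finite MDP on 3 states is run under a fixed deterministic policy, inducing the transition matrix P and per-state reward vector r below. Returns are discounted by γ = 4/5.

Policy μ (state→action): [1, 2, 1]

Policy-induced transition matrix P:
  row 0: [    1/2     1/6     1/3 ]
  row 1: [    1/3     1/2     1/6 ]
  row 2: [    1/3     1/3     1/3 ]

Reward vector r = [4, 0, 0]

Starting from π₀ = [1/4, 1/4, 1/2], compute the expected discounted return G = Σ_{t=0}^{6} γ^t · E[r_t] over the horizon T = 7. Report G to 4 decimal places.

G = 5.6300

t=0: π = [0.2500, 0.2500, 0.5000], E[r] = 1.0000, γ^t·E[r] = 1.000000, running G = 1.000000
t=1: π = [0.3750, 0.3333, 0.2917], E[r] = 1.5000, γ^t·E[r] = 1.200000, running G = 2.200000
t=2: π = [0.3958, 0.3264, 0.2778], E[r] = 1.5833, γ^t·E[r] = 1.013333, running G = 3.213333
t=3: π = [0.3993, 0.3218, 0.2789], E[r] = 1.5972, γ^t·E[r] = 0.817778, running G = 4.031111
t=4: π = [0.3999, 0.3204, 0.2797], E[r] = 1.5995, γ^t·E[r] = 0.655170, running G = 4.686281
t=5: π = [0.4000, 0.3201, 0.2799], E[r] = 1.5999, γ^t·E[r] = 0.524263, running G = 5.210544
t=6: π = [0.4000, 0.3200, 0.2800], E[r] = 1.6000, γ^t·E[r] = 0.419427, running G = 5.629971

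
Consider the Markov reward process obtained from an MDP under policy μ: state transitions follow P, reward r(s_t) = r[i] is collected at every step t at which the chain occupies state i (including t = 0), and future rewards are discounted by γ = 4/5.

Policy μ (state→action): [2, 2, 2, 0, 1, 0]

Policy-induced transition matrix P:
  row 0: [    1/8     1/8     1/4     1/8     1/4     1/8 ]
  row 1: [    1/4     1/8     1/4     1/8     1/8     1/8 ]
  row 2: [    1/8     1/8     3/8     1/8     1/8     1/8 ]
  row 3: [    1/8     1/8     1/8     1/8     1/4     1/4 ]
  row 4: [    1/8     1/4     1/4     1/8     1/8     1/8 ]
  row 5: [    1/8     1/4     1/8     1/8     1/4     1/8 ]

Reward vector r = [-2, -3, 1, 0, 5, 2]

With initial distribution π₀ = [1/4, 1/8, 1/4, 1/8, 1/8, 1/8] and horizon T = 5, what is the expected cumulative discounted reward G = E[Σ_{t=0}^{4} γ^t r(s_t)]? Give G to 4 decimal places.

G = 1.7991

t=0: π = [0.2500, 0.1250, 0.2500, 0.1250, 0.1250, 0.1250], E[r] = 0.2500, γ^t·E[r] = 0.250000, running G = 0.250000
t=1: π = [0.1406, 0.1563, 0.2500, 0.1250, 0.1875, 0.1406], E[r] = 0.7188, γ^t·E[r] = 0.575000, running G = 0.825000
t=2: π = [0.1445, 0.1660, 0.2480, 0.1250, 0.1758, 0.1406], E[r] = 0.6211, γ^t·E[r] = 0.397500, running G = 1.222500
t=3: π = [0.1458, 0.1646, 0.2478, 0.1250, 0.1763, 0.1406], E[r] = 0.6252, γ^t·E[r] = 0.320125, running G = 1.542625
t=4: π = [0.1456, 0.1646, 0.2478, 0.1250, 0.1764, 0.1406], E[r] = 0.6262, γ^t·E[r] = 0.256475, running G = 1.799100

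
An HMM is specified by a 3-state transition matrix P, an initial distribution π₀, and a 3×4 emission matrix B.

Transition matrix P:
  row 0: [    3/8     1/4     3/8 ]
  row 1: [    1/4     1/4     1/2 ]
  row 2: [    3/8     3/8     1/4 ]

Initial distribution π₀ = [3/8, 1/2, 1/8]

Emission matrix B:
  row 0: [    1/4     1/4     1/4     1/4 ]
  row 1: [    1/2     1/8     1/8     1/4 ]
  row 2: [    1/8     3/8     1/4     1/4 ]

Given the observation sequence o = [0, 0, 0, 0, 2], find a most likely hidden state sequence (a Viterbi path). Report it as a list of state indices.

t=0: δ = [9.375e-02, 2.500e-01, 1.562e-02]  (obs o_0=0)
t=1: δ = [1.562e-02, 3.125e-02, 1.562e-02]  ψ = [1, 1, 1]  (obs o_1=0)
t=2: δ = [1.953e-03, 3.906e-03, 1.953e-03]  ψ = [1, 1, 1]  (obs o_2=0)
t=3: δ = [2.441e-04, 4.883e-04, 2.441e-04]  ψ = [1, 1, 1]  (obs o_3=0)
t=4: δ = [3.052e-05, 1.526e-05, 6.104e-05]  ψ = [1, 1, 1]  (obs o_4=2)
backtrack: best end state = 2; path = [1, 1, 1, 1, 2]

path = [1, 1, 1, 1, 2]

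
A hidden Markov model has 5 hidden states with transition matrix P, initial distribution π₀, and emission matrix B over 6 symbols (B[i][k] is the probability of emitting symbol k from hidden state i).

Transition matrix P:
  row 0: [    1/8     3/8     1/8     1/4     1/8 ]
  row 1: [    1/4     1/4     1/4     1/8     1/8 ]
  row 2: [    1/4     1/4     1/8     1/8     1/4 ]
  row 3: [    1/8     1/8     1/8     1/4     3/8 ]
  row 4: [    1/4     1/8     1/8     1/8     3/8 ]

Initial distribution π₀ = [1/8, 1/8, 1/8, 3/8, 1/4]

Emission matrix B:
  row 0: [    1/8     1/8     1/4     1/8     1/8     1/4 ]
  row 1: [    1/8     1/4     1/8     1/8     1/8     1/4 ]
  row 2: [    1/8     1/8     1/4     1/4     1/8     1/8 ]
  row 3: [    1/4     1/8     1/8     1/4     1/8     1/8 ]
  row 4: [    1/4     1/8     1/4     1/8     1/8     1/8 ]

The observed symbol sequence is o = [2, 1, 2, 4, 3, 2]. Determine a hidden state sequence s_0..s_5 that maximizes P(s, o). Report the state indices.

t=0: δ = [3.125e-02, 1.562e-02, 3.125e-02, 4.688e-02, 6.250e-02]  (obs o_0=2)
t=1: δ = [1.953e-03, 2.930e-03, 9.766e-04, 1.465e-03, 2.930e-03]  ψ = [4, 0, 4, 3, 4]  (obs o_1=1)
t=2: δ = [1.831e-04, 9.155e-05, 1.831e-04, 6.104e-05, 2.747e-04]  ψ = [1, 0, 1, 0, 4]  (obs o_2=2)
t=3: δ = [8.583e-06, 8.583e-06, 4.292e-06, 5.722e-06, 1.287e-05]  ψ = [4, 0, 4, 0, 4]  (obs o_3=4)
t=4: δ = [4.023e-07, 4.023e-07, 5.364e-07, 5.364e-07, 6.035e-07]  ψ = [4, 0, 1, 0, 4]  (obs o_4=3)
t=5: δ = [3.772e-08, 1.886e-08, 2.515e-08, 1.676e-08, 5.658e-08]  ψ = [4, 0, 1, 3, 4]  (obs o_5=2)
backtrack: best end state = 4; path = [4, 4, 4, 4, 4, 4]

path = [4, 4, 4, 4, 4, 4]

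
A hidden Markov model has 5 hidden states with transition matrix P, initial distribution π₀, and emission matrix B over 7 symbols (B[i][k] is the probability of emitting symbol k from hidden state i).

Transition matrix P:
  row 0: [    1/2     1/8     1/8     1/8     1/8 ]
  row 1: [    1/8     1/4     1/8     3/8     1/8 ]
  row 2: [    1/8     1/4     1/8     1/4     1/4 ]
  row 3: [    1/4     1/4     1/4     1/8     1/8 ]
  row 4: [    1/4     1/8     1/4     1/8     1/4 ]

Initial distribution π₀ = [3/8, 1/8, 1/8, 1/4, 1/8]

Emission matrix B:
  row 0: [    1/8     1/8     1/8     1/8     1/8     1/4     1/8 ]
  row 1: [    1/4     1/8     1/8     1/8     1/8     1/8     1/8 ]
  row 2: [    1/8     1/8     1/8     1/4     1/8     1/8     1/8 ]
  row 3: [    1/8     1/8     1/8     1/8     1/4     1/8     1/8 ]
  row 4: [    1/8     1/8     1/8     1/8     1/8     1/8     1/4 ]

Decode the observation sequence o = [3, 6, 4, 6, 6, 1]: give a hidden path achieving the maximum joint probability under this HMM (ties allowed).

t=0: δ = [4.688e-02, 1.562e-02, 3.125e-02, 3.125e-02, 1.562e-02]  (obs o_0=3)
t=1: δ = [2.930e-03, 9.766e-04, 9.766e-04, 9.766e-04, 1.953e-03]  ψ = [0, 2, 3, 2, 2]  (obs o_1=6)
t=2: δ = [1.831e-04, 4.578e-05, 6.104e-05, 9.155e-05, 6.104e-05]  ψ = [0, 0, 4, 0, 4]  (obs o_2=4)
t=3: δ = [1.144e-05, 2.861e-06, 2.861e-06, 2.861e-06, 5.722e-06]  ψ = [0, 0, 0, 0, 0]  (obs o_3=6)
t=4: δ = [7.153e-07, 1.788e-07, 1.788e-07, 1.788e-07, 3.576e-07]  ψ = [0, 0, 0, 0, 0]  (obs o_4=6)
t=5: δ = [4.470e-08, 1.118e-08, 1.118e-08, 1.118e-08, 1.118e-08]  ψ = [0, 0, 0, 0, 0]  (obs o_5=1)
backtrack: best end state = 0; path = [0, 0, 0, 0, 0, 0]

path = [0, 0, 0, 0, 0, 0]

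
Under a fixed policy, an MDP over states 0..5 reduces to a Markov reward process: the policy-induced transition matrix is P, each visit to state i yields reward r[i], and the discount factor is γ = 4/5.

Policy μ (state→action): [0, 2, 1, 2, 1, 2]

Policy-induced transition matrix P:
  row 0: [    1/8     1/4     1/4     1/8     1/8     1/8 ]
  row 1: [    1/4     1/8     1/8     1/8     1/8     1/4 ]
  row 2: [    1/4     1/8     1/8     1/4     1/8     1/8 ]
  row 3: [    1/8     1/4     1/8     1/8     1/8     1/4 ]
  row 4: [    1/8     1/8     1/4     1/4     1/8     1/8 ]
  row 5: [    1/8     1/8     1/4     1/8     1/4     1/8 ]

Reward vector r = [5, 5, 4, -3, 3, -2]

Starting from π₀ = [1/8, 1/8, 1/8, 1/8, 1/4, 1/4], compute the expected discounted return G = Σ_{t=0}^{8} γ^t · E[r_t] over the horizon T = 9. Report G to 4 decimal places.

G = 8.3477

t=0: π = [0.1250, 0.1250, 0.1250, 0.1250, 0.2500, 0.2500], E[r] = 1.6250, γ^t·E[r] = 1.625000, running G = 1.625000
t=1: π = [0.1563, 0.1563, 0.2031, 0.1719, 0.1563, 0.1563], E[r] = 2.0156, γ^t·E[r] = 1.612500, running G = 3.237500
t=2: π = [0.1699, 0.1660, 0.1836, 0.1699, 0.1445, 0.1660], E[r] = 2.0059, γ^t·E[r] = 1.283750, running G = 4.521250
t=3: π = [0.1687, 0.1675, 0.1851, 0.1660, 0.1458, 0.1670], E[r] = 2.0264, γ^t·E[r] = 1.037500, running G = 5.558750
t=4: π = [0.1691, 0.1668, 0.1852, 0.1664, 0.1459, 0.1667], E[r] = 2.0255, γ^t·E[r] = 0.829625, running G = 6.388375
t=5: π = [0.1690, 0.1669, 0.1852, 0.1664, 0.1458, 0.1666], E[r] = 2.0255, γ^t·E[r] = 0.663725, running G = 7.052100
t=6: π = [0.1690, 0.1669, 0.1852, 0.1664, 0.1458, 0.1667], E[r] = 2.0255, γ^t·E[r] = 0.530964, running G = 7.583064
t=7: π = [0.1690, 0.1669, 0.1852, 0.1664, 0.1458, 0.1667], E[r] = 2.0255, γ^t·E[r] = 0.424776, running G = 8.007840
t=8: π = [0.1690, 0.1669, 0.1852, 0.1664, 0.1458, 0.1667], E[r] = 2.0255, γ^t·E[r] = 0.339820, running G = 8.347660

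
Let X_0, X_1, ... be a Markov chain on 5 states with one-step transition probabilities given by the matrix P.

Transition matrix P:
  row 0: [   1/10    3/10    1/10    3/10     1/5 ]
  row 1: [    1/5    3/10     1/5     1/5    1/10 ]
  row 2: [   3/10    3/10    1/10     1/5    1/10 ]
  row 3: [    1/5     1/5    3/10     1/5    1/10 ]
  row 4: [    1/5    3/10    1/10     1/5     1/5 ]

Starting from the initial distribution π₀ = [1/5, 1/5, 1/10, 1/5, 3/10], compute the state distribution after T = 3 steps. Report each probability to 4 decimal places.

t=0: π = [0.2000, 0.2000, 0.1000, 0.2000, 0.3000]
t=1: π = [0.1900, 0.2800, 0.1600, 0.2200, 0.1500]
t=2: π = [0.1970, 0.2780, 0.1720, 0.2190, 0.1340]
t=3: π = [0.1975, 0.2781, 0.1716, 0.2197, 0.1331]

π = [0.1975, 0.2781, 0.1716, 0.2197, 0.1331]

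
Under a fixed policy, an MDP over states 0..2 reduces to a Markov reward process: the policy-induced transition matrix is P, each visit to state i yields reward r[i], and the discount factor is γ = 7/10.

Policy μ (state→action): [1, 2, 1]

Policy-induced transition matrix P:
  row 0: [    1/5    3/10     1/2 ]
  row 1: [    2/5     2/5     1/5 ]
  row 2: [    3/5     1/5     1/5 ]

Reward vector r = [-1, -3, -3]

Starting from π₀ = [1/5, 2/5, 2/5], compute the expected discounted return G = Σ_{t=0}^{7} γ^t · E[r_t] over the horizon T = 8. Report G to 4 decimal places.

G = -7.3124

t=0: π = [0.2000, 0.4000, 0.4000], E[r] = -2.6000, γ^t·E[r] = -2.600000, running G = -2.600000
t=1: π = [0.4400, 0.3000, 0.2600], E[r] = -2.1200, γ^t·E[r] = -1.484000, running G = -4.084000
t=2: π = [0.3640, 0.3040, 0.3320], E[r] = -2.2720, γ^t·E[r] = -1.113280, running G = -5.197280
t=3: π = [0.3936, 0.2972, 0.3092], E[r] = -2.2128, γ^t·E[r] = -0.758990, running G = -5.956270
t=4: π = [0.3831, 0.2988, 0.3181], E[r] = -2.2338, γ^t·E[r] = -0.536326, running G = -6.492596
t=5: π = [0.3870, 0.2981, 0.3149], E[r] = -2.2260, γ^t·E[r] = -0.374127, running G = -6.866723
t=6: π = [0.3856, 0.2983, 0.3161], E[r] = -2.2288, γ^t·E[r] = -0.262219, running G = -7.128941
t=7: π = [0.3861, 0.2982, 0.3157], E[r] = -2.2278, γ^t·E[r] = -0.183469, running G = -7.312410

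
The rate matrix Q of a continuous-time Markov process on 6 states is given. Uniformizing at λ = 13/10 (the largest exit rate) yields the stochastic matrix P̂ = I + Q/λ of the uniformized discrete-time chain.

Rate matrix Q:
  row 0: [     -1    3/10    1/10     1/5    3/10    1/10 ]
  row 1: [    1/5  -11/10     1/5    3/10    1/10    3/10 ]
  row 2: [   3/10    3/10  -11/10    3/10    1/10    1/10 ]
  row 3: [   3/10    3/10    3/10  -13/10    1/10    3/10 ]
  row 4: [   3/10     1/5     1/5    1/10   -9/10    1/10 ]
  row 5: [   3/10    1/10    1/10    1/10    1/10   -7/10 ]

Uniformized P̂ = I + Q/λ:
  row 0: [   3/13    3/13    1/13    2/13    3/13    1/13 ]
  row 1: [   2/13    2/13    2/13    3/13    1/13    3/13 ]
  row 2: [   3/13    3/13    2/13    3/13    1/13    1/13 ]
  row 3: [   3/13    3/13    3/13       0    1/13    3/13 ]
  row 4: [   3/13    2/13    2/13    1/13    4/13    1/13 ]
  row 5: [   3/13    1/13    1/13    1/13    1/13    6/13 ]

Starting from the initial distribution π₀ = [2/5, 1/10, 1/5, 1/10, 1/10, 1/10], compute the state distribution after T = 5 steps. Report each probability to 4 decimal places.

t=0: π = [0.4000, 0.1000, 0.2000, 0.1000, 0.1000, 0.1000]
t=1: π = [0.2231, 0.2000, 0.1231, 0.1462, 0.1615, 0.1462]
t=2: π = [0.2154, 0.1805, 0.1367, 0.1325, 0.1485, 0.1864]
t=3: π = [0.2169, 0.1768, 0.1331, 0.1321, 0.1443, 0.1968]
t=4: π = [0.2172, 0.1758, 0.1322, 0.1311, 0.1436, 0.2001]
t=5: π = [0.2172, 0.1754, 0.1318, 0.1309, 0.1435, 0.2011]

π = [0.2172, 0.1754, 0.1318, 0.1309, 0.1435, 0.2011]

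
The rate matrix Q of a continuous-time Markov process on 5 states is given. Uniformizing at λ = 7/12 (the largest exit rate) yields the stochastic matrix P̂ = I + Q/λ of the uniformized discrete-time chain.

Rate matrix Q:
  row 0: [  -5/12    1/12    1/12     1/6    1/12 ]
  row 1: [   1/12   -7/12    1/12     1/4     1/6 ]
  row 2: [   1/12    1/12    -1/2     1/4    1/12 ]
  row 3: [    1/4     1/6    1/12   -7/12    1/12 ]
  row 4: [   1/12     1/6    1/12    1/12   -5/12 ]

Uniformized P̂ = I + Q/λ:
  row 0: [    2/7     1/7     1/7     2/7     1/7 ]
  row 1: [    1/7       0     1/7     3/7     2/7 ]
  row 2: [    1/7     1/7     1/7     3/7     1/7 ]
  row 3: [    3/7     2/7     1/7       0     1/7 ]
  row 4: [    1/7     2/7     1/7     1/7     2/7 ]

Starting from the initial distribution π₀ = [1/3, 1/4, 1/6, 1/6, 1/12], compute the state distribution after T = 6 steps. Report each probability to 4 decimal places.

t=0: π = [0.3333, 0.2500, 0.1667, 0.1667, 0.0833]
t=1: π = [0.2381, 0.1429, 0.1429, 0.2857, 0.1905]
t=2: π = [0.2585, 0.1905, 0.1429, 0.2177, 0.1905]
t=3: π = [0.2420, 0.1740, 0.1429, 0.2439, 0.1973]
t=4: π = [0.2471, 0.1810, 0.1429, 0.2331, 0.1959]
t=5: π = [0.2448, 0.1783, 0.1429, 0.2374, 0.1967]
t=6: π = [0.2457, 0.1794, 0.1429, 0.2357, 0.1964]

π = [0.2457, 0.1794, 0.1429, 0.2357, 0.1964]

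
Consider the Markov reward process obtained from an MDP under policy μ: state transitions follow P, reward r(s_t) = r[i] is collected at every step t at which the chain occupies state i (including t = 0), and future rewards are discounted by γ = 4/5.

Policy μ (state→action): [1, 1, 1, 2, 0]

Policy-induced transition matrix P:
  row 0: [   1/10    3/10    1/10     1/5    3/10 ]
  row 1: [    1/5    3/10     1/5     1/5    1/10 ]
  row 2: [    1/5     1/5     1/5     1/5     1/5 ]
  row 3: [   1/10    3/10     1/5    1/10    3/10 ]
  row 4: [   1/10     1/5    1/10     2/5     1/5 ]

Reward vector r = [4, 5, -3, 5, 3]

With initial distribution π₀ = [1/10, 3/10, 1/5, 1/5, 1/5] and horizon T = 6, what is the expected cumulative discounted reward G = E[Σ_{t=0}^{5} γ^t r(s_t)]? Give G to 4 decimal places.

t=0: π = [0.1000, 0.3000, 0.2000, 0.2000, 0.2000], E[r] = 2.9000, γ^t·E[r] = 2.900000, running G = 2.900000
t=1: π = [0.1500, 0.2600, 0.1700, 0.2200, 0.2000], E[r] = 3.0900, γ^t·E[r] = 2.472000, running G = 5.372000
t=2: π = [0.1430, 0.2630, 0.1650, 0.2180, 0.2110], E[r] = 3.1150, γ^t·E[r] = 1.993600, running G = 7.365600
t=3: π = [0.1428, 0.2624, 0.1646, 0.2204, 0.2098], E[r] = 3.1208, γ^t·E[r] = 1.597850, running G = 8.963450
t=4: π = [0.1427, 0.2626, 0.1647, 0.2199, 0.2101], E[r] = 3.1192, γ^t·E[r] = 1.277633, running G = 10.241082
t=5: π = [0.1427, 0.2625, 0.1647, 0.2200, 0.2100], E[r] = 3.1195, γ^t·E[r] = 1.022192, running G = 11.263274

G = 11.2633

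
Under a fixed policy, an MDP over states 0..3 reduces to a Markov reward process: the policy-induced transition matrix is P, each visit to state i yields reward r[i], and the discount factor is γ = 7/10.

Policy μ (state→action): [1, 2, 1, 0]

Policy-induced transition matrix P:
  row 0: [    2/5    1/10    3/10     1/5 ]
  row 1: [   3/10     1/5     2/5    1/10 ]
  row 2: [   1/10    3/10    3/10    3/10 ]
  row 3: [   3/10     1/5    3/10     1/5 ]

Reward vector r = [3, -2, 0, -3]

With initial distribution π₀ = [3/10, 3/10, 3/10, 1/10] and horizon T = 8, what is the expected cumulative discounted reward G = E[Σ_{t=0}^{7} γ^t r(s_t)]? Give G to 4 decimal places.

t=0: π = [0.3000, 0.3000, 0.3000, 0.1000], E[r] = 0.0000, γ^t·E[r] = 0.000000, running G = 0.000000
t=1: π = [0.2700, 0.2000, 0.3300, 0.2000], E[r] = -0.1900, γ^t·E[r] = -0.133000, running G = -0.133000
t=2: π = [0.2610, 0.2060, 0.3200, 0.2130], E[r] = -0.2680, γ^t·E[r] = -0.131320, running G = -0.264320
t=3: π = [0.2621, 0.2059, 0.3206, 0.2114], E[r] = -0.2597, γ^t·E[r] = -0.089077, running G = -0.353397
t=4: π = [0.2621, 0.2059, 0.3206, 0.2115], E[r] = -0.2598, γ^t·E[r] = -0.062388, running G = -0.415785
t=5: π = [0.2621, 0.2059, 0.3206, 0.2115], E[r] = -0.2598, γ^t·E[r] = -0.043673, running G = -0.459458
t=6: π = [0.2621, 0.2058, 0.3206, 0.2115], E[r] = -0.2598, γ^t·E[r] = -0.030570, running G = -0.490028
t=7: π = [0.2621, 0.2058, 0.3206, 0.2115], E[r] = -0.2598, γ^t·E[r] = -0.021399, running G = -0.511427

G = -0.5114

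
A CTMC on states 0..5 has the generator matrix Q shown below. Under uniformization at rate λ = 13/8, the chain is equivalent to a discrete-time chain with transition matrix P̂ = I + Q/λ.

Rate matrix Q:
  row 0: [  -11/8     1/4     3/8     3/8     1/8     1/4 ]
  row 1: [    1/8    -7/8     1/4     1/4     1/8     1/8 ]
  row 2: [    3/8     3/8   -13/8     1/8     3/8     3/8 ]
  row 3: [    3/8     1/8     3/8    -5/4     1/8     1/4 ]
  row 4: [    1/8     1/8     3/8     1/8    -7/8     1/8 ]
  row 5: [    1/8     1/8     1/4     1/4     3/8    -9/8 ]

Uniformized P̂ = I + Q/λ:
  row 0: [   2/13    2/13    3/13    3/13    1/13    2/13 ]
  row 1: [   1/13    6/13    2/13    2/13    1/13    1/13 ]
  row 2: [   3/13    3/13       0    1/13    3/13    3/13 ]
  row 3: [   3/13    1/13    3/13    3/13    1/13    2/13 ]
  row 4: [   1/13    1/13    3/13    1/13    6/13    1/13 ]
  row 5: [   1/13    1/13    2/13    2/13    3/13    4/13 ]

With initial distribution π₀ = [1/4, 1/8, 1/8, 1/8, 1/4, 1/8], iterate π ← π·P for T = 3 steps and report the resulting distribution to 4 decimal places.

t=0: π = [0.2500, 0.1250, 0.1250, 0.1250, 0.2500, 0.1250]
t=1: π = [0.1346, 0.1635, 0.1827, 0.1538, 0.2115, 0.1538]
t=2: π = [0.1391, 0.1783, 0.1642, 0.1457, 0.2101, 0.1627]
t=3: π = [0.1353, 0.1814, 0.1666, 0.1470, 0.2080, 0.1616]

π = [0.1353, 0.1814, 0.1666, 0.1470, 0.2080, 0.1616]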